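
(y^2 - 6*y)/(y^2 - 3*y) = (y - 6)/(y - 3)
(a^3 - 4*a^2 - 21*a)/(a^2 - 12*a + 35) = a*(a + 3)/(a - 5)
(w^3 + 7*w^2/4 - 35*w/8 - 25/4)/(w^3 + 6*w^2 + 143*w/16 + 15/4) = 2*(2*w^2 + w - 10)/(4*w^2 + 19*w + 12)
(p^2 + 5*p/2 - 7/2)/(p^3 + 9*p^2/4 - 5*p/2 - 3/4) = 2*(2*p + 7)/(4*p^2 + 13*p + 3)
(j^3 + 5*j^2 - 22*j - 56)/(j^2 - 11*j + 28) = (j^2 + 9*j + 14)/(j - 7)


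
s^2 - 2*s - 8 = (s - 4)*(s + 2)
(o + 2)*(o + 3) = o^2 + 5*o + 6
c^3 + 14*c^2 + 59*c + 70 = (c + 2)*(c + 5)*(c + 7)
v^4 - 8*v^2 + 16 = (v - 2)^2*(v + 2)^2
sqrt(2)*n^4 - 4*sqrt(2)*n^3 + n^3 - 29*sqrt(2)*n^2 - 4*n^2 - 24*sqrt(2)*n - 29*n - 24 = (n - 8)*(n + 1)*(n + 3)*(sqrt(2)*n + 1)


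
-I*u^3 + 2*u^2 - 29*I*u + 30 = (u - 5*I)*(u + 6*I)*(-I*u + 1)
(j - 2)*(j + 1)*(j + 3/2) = j^3 + j^2/2 - 7*j/2 - 3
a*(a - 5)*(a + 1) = a^3 - 4*a^2 - 5*a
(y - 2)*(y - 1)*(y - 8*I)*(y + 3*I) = y^4 - 3*y^3 - 5*I*y^3 + 26*y^2 + 15*I*y^2 - 72*y - 10*I*y + 48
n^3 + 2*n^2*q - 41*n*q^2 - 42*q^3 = (n - 6*q)*(n + q)*(n + 7*q)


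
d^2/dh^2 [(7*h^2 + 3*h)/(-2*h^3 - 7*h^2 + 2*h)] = 2*(-28*h^3 - 36*h^2 - 210*h - 257)/(8*h^6 + 84*h^5 + 270*h^4 + 175*h^3 - 270*h^2 + 84*h - 8)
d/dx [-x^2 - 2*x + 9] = -2*x - 2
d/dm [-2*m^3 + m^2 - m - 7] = -6*m^2 + 2*m - 1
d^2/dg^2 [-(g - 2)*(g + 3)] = -2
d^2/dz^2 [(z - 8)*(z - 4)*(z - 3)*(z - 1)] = 12*z^2 - 96*z + 166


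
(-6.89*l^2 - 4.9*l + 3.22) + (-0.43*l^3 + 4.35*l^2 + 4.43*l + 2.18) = -0.43*l^3 - 2.54*l^2 - 0.470000000000001*l + 5.4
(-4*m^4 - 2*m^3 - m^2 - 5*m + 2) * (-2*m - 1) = 8*m^5 + 8*m^4 + 4*m^3 + 11*m^2 + m - 2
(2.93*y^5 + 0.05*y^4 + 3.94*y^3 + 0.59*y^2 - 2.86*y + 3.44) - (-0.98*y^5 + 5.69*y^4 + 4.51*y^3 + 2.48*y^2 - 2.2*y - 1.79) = 3.91*y^5 - 5.64*y^4 - 0.57*y^3 - 1.89*y^2 - 0.66*y + 5.23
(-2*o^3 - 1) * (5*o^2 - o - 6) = -10*o^5 + 2*o^4 + 12*o^3 - 5*o^2 + o + 6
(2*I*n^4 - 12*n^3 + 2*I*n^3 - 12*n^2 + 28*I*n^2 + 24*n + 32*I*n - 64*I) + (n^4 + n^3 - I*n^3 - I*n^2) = n^4 + 2*I*n^4 - 11*n^3 + I*n^3 - 12*n^2 + 27*I*n^2 + 24*n + 32*I*n - 64*I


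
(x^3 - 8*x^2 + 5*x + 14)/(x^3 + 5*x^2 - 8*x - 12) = (x - 7)/(x + 6)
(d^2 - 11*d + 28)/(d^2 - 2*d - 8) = (d - 7)/(d + 2)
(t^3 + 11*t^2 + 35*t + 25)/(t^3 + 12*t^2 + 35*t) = (t^2 + 6*t + 5)/(t*(t + 7))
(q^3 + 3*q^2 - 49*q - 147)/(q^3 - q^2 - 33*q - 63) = (q + 7)/(q + 3)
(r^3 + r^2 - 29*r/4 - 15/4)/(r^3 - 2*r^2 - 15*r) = (r^2 - 2*r - 5/4)/(r*(r - 5))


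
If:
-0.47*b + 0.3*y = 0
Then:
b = 0.638297872340426*y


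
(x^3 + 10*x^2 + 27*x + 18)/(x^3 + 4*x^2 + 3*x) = (x + 6)/x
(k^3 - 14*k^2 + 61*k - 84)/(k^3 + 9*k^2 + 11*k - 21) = (k^3 - 14*k^2 + 61*k - 84)/(k^3 + 9*k^2 + 11*k - 21)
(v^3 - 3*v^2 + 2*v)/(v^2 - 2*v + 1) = v*(v - 2)/(v - 1)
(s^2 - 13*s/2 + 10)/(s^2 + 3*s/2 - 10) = (s - 4)/(s + 4)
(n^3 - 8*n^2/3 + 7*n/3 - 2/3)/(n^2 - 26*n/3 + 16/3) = (n^2 - 2*n + 1)/(n - 8)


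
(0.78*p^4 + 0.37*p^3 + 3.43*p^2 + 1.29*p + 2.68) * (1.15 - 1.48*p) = -1.1544*p^5 + 0.3494*p^4 - 4.6509*p^3 + 2.0353*p^2 - 2.4829*p + 3.082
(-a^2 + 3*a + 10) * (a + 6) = -a^3 - 3*a^2 + 28*a + 60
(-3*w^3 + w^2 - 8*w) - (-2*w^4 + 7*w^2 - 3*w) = 2*w^4 - 3*w^3 - 6*w^2 - 5*w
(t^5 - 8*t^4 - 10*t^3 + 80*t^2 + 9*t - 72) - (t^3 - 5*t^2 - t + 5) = t^5 - 8*t^4 - 11*t^3 + 85*t^2 + 10*t - 77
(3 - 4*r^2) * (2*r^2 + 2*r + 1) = -8*r^4 - 8*r^3 + 2*r^2 + 6*r + 3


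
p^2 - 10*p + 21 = (p - 7)*(p - 3)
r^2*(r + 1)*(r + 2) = r^4 + 3*r^3 + 2*r^2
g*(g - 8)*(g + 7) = g^3 - g^2 - 56*g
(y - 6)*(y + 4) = y^2 - 2*y - 24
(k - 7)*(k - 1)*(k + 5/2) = k^3 - 11*k^2/2 - 13*k + 35/2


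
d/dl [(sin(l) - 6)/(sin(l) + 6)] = 12*cos(l)/(sin(l) + 6)^2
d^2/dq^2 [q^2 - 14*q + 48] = 2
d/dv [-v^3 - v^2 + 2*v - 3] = -3*v^2 - 2*v + 2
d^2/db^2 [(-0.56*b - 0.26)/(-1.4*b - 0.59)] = 0.0940799999999999/(1.4*b + 0.59)^3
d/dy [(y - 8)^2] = 2*y - 16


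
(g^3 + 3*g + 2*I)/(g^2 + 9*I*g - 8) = (g^2 - I*g + 2)/(g + 8*I)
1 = 1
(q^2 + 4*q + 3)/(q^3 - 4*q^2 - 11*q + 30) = (q + 1)/(q^2 - 7*q + 10)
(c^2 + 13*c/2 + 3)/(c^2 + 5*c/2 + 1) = (c + 6)/(c + 2)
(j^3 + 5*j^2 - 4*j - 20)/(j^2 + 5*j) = j - 4/j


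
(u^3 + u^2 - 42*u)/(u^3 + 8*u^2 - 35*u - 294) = u/(u + 7)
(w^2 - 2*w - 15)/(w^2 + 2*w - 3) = (w - 5)/(w - 1)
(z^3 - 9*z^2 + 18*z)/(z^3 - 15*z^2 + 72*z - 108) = z/(z - 6)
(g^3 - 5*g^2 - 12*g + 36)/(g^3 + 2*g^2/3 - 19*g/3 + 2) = 3*(g - 6)/(3*g - 1)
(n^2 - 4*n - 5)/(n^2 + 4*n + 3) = (n - 5)/(n + 3)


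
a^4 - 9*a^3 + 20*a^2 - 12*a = a*(a - 6)*(a - 2)*(a - 1)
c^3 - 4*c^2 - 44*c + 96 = (c - 8)*(c - 2)*(c + 6)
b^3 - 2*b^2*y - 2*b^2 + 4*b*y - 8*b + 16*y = (b - 4)*(b + 2)*(b - 2*y)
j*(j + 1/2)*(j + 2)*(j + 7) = j^4 + 19*j^3/2 + 37*j^2/2 + 7*j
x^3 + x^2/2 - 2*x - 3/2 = (x - 3/2)*(x + 1)^2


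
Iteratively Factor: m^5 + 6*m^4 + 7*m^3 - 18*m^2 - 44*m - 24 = (m + 3)*(m^4 + 3*m^3 - 2*m^2 - 12*m - 8) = (m + 1)*(m + 3)*(m^3 + 2*m^2 - 4*m - 8) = (m - 2)*(m + 1)*(m + 3)*(m^2 + 4*m + 4) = (m - 2)*(m + 1)*(m + 2)*(m + 3)*(m + 2)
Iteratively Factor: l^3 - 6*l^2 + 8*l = (l - 4)*(l^2 - 2*l) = (l - 4)*(l - 2)*(l)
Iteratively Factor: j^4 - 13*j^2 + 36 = (j - 2)*(j^3 + 2*j^2 - 9*j - 18) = (j - 3)*(j - 2)*(j^2 + 5*j + 6) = (j - 3)*(j - 2)*(j + 3)*(j + 2)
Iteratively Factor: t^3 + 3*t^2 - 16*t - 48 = (t - 4)*(t^2 + 7*t + 12) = (t - 4)*(t + 4)*(t + 3)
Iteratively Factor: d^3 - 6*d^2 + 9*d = (d - 3)*(d^2 - 3*d) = (d - 3)^2*(d)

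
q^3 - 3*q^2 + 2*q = q*(q - 2)*(q - 1)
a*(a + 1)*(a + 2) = a^3 + 3*a^2 + 2*a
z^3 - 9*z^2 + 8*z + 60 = (z - 6)*(z - 5)*(z + 2)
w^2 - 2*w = w*(w - 2)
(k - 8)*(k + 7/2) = k^2 - 9*k/2 - 28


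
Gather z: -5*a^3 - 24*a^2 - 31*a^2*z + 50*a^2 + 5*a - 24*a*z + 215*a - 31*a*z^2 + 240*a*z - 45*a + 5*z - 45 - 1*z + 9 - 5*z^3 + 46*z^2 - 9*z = -5*a^3 + 26*a^2 + 175*a - 5*z^3 + z^2*(46 - 31*a) + z*(-31*a^2 + 216*a - 5) - 36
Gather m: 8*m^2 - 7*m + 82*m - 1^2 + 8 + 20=8*m^2 + 75*m + 27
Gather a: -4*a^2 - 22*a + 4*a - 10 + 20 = -4*a^2 - 18*a + 10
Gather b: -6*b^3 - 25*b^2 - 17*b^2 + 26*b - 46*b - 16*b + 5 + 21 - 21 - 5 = -6*b^3 - 42*b^2 - 36*b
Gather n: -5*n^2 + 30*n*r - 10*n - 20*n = -5*n^2 + n*(30*r - 30)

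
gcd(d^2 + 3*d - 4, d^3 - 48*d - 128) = d + 4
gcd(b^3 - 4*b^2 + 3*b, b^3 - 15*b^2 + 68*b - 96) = b - 3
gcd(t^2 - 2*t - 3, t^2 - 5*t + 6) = t - 3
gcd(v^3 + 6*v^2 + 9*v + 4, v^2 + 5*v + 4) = v^2 + 5*v + 4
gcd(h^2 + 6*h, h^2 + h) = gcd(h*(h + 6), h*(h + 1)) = h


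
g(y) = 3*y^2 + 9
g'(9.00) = 54.00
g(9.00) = 252.00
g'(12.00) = 72.00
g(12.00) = 441.00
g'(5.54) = 33.24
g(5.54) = 101.07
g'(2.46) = 14.76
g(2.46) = 27.15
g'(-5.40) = -32.40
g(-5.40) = 96.48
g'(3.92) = 23.52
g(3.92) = 55.10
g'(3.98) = 23.88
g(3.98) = 56.52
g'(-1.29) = -7.74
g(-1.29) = 13.99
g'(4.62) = 27.72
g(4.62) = 73.03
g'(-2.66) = -15.96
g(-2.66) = 30.23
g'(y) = 6*y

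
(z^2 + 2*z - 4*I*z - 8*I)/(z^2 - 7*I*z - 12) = (z + 2)/(z - 3*I)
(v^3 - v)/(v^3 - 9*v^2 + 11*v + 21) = v*(v - 1)/(v^2 - 10*v + 21)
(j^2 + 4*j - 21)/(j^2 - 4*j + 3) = (j + 7)/(j - 1)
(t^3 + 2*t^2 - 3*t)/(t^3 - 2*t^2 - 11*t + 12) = t/(t - 4)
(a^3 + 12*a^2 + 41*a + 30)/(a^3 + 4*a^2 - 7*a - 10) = (a + 6)/(a - 2)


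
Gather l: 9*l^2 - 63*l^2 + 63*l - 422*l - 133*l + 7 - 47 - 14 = -54*l^2 - 492*l - 54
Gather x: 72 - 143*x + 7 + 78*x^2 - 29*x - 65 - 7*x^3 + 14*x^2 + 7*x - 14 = -7*x^3 + 92*x^2 - 165*x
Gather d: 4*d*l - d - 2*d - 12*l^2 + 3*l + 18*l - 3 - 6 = d*(4*l - 3) - 12*l^2 + 21*l - 9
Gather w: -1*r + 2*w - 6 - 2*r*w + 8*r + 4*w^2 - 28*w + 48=7*r + 4*w^2 + w*(-2*r - 26) + 42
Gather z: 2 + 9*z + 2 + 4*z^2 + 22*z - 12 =4*z^2 + 31*z - 8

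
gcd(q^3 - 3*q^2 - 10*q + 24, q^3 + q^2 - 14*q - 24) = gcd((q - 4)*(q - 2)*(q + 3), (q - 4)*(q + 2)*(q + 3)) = q^2 - q - 12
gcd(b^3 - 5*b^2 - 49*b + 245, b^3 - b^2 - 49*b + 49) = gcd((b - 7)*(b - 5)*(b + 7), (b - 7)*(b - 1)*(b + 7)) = b^2 - 49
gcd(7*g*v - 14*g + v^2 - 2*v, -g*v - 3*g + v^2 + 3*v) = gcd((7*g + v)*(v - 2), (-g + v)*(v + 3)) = 1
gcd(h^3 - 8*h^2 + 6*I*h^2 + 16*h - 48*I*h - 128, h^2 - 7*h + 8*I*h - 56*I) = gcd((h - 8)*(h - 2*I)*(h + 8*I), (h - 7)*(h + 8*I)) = h + 8*I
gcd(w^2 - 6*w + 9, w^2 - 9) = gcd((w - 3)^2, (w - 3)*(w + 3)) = w - 3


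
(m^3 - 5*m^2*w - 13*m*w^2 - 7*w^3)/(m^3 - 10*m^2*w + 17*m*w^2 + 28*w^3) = (-m - w)/(-m + 4*w)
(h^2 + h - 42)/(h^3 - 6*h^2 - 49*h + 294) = 1/(h - 7)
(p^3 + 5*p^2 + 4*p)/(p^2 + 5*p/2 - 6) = 2*p*(p + 1)/(2*p - 3)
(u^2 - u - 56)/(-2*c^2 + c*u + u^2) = (u^2 - u - 56)/(-2*c^2 + c*u + u^2)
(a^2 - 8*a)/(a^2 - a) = (a - 8)/(a - 1)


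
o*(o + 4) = o^2 + 4*o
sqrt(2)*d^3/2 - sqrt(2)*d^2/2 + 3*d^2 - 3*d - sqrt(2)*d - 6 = (d - 2)*(d + 3*sqrt(2))*(sqrt(2)*d/2 + sqrt(2)/2)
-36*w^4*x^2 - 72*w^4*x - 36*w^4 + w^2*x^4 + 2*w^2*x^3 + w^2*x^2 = (-6*w + x)*(6*w + x)*(w*x + w)^2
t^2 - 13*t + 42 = (t - 7)*(t - 6)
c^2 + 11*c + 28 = (c + 4)*(c + 7)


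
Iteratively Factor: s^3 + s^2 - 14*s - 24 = (s + 3)*(s^2 - 2*s - 8) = (s - 4)*(s + 3)*(s + 2)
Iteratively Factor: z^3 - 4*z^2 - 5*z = (z + 1)*(z^2 - 5*z) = (z - 5)*(z + 1)*(z)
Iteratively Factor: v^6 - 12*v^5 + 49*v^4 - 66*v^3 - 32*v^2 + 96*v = (v)*(v^5 - 12*v^4 + 49*v^3 - 66*v^2 - 32*v + 96) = v*(v - 4)*(v^4 - 8*v^3 + 17*v^2 + 2*v - 24) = v*(v - 4)*(v - 2)*(v^3 - 6*v^2 + 5*v + 12) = v*(v - 4)*(v - 2)*(v + 1)*(v^2 - 7*v + 12) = v*(v - 4)^2*(v - 2)*(v + 1)*(v - 3)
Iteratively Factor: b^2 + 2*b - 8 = (b - 2)*(b + 4)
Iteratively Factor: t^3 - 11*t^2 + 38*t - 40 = (t - 4)*(t^2 - 7*t + 10) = (t - 5)*(t - 4)*(t - 2)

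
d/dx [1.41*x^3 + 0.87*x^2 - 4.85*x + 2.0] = 4.23*x^2 + 1.74*x - 4.85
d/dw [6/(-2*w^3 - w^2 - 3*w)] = 6*(6*w^2 + 2*w + 3)/(w^2*(2*w^2 + w + 3)^2)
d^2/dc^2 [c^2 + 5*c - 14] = 2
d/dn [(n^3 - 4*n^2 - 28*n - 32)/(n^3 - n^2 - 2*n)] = (3*n^4 + 52*n^3 + 76*n^2 - 64*n - 64)/(n^2*(n^4 - 2*n^3 - 3*n^2 + 4*n + 4))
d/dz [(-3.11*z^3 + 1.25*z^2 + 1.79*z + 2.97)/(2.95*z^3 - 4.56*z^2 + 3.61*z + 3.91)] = (10.4941*z^4 - 33.0152*z^3 - 50.0899*z^2 + 36.8614*z - 3.7228)/(8.7025*z^6 - 26.904*z^5 + 42.0926*z^4 - 9.85419999999999*z^3 - 22.6271*z^2 + 28.2302*z + 15.2881)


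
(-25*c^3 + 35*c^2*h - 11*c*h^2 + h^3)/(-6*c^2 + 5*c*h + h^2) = (25*c^2 - 10*c*h + h^2)/(6*c + h)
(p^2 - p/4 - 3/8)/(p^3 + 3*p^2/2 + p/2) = (p - 3/4)/(p*(p + 1))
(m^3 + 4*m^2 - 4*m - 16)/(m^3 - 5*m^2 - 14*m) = (m^2 + 2*m - 8)/(m*(m - 7))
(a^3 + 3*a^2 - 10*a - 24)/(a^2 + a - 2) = (a^2 + a - 12)/(a - 1)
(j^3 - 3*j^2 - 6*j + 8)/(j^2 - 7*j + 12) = (j^2 + j - 2)/(j - 3)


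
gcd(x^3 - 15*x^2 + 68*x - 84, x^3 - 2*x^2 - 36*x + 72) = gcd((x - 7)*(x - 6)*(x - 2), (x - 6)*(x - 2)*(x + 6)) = x^2 - 8*x + 12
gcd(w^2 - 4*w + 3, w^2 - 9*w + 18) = w - 3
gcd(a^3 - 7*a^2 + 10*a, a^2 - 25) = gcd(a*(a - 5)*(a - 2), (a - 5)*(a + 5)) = a - 5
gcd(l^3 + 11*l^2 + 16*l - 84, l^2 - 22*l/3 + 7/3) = 1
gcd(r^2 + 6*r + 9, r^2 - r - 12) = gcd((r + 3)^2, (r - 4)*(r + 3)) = r + 3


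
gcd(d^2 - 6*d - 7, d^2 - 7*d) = d - 7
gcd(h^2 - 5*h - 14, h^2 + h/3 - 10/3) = h + 2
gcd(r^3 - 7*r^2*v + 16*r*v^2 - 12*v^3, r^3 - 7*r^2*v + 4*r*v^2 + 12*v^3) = r - 2*v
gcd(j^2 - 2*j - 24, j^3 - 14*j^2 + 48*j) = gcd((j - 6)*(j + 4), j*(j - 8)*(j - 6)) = j - 6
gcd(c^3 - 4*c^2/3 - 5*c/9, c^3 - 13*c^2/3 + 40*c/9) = c^2 - 5*c/3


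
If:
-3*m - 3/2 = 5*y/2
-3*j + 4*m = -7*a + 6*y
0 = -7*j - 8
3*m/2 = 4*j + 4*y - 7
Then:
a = 374/147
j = -8/7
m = -326/147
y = 101/49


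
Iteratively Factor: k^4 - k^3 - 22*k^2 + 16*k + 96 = (k + 4)*(k^3 - 5*k^2 - 2*k + 24) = (k - 3)*(k + 4)*(k^2 - 2*k - 8) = (k - 4)*(k - 3)*(k + 4)*(k + 2)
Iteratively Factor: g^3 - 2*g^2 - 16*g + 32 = (g + 4)*(g^2 - 6*g + 8) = (g - 4)*(g + 4)*(g - 2)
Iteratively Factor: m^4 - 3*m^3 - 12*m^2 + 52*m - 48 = (m - 2)*(m^3 - m^2 - 14*m + 24) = (m - 2)^2*(m^2 + m - 12) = (m - 3)*(m - 2)^2*(m + 4)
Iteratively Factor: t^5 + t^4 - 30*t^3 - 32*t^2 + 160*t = (t + 4)*(t^4 - 3*t^3 - 18*t^2 + 40*t) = (t - 5)*(t + 4)*(t^3 + 2*t^2 - 8*t) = (t - 5)*(t + 4)^2*(t^2 - 2*t) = t*(t - 5)*(t + 4)^2*(t - 2)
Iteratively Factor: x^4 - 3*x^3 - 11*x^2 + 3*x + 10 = (x + 2)*(x^3 - 5*x^2 - x + 5) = (x + 1)*(x + 2)*(x^2 - 6*x + 5) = (x - 5)*(x + 1)*(x + 2)*(x - 1)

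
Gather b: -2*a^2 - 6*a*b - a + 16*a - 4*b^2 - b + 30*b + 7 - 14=-2*a^2 + 15*a - 4*b^2 + b*(29 - 6*a) - 7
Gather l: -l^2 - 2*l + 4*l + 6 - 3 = -l^2 + 2*l + 3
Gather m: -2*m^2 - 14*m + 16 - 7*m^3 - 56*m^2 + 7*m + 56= -7*m^3 - 58*m^2 - 7*m + 72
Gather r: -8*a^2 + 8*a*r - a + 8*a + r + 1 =-8*a^2 + 7*a + r*(8*a + 1) + 1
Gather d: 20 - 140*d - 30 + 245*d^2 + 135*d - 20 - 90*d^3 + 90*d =-90*d^3 + 245*d^2 + 85*d - 30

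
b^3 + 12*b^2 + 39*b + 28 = (b + 1)*(b + 4)*(b + 7)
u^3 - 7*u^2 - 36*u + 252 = (u - 7)*(u - 6)*(u + 6)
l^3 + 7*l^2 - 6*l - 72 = (l - 3)*(l + 4)*(l + 6)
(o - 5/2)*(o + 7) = o^2 + 9*o/2 - 35/2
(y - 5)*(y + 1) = y^2 - 4*y - 5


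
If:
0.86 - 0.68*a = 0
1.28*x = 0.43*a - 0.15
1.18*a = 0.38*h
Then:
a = 1.26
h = 3.93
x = 0.31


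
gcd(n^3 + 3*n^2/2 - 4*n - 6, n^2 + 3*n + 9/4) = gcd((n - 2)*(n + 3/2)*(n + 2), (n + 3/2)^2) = n + 3/2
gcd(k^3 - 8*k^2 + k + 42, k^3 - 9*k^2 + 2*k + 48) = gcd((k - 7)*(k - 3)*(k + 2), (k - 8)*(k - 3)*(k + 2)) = k^2 - k - 6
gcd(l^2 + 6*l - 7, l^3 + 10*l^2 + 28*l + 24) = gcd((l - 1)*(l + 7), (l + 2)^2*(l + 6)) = 1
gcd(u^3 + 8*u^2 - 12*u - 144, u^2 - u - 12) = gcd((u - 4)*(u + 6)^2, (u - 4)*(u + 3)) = u - 4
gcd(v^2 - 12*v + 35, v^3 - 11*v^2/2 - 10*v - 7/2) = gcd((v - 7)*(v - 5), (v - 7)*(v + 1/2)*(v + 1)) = v - 7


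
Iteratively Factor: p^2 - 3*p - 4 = (p + 1)*(p - 4)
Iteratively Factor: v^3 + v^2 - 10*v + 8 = (v - 2)*(v^2 + 3*v - 4) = (v - 2)*(v + 4)*(v - 1)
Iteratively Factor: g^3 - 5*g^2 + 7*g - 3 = (g - 1)*(g^2 - 4*g + 3) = (g - 3)*(g - 1)*(g - 1)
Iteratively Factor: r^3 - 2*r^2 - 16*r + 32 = (r + 4)*(r^2 - 6*r + 8) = (r - 2)*(r + 4)*(r - 4)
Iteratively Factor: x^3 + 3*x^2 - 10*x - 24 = (x + 4)*(x^2 - x - 6) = (x + 2)*(x + 4)*(x - 3)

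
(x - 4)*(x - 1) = x^2 - 5*x + 4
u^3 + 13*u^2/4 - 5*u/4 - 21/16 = (u - 3/4)*(u + 1/2)*(u + 7/2)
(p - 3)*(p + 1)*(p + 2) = p^3 - 7*p - 6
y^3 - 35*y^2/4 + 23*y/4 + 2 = (y - 8)*(y - 1)*(y + 1/4)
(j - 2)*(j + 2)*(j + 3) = j^3 + 3*j^2 - 4*j - 12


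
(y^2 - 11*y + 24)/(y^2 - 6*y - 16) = (y - 3)/(y + 2)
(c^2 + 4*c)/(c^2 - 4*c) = (c + 4)/(c - 4)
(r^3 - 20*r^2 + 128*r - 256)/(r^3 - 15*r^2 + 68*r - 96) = (r - 8)/(r - 3)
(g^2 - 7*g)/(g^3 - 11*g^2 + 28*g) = 1/(g - 4)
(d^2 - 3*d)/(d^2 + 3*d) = (d - 3)/(d + 3)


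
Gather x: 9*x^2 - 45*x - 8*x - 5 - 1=9*x^2 - 53*x - 6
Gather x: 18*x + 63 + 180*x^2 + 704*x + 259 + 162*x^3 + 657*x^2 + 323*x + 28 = 162*x^3 + 837*x^2 + 1045*x + 350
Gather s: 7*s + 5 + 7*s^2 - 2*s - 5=7*s^2 + 5*s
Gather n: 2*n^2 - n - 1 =2*n^2 - n - 1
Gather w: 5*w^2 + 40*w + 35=5*w^2 + 40*w + 35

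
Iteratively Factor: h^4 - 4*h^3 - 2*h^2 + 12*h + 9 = (h - 3)*(h^3 - h^2 - 5*h - 3) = (h - 3)*(h + 1)*(h^2 - 2*h - 3) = (h - 3)^2*(h + 1)*(h + 1)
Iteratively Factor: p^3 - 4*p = (p + 2)*(p^2 - 2*p) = (p - 2)*(p + 2)*(p)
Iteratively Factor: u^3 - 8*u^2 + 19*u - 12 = (u - 1)*(u^2 - 7*u + 12) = (u - 3)*(u - 1)*(u - 4)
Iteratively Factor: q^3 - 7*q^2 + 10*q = (q - 2)*(q^2 - 5*q) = (q - 5)*(q - 2)*(q)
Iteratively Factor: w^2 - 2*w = (w)*(w - 2)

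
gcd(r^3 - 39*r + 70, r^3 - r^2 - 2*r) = r - 2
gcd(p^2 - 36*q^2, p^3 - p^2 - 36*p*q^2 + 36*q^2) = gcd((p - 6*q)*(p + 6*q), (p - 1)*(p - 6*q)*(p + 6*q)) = p^2 - 36*q^2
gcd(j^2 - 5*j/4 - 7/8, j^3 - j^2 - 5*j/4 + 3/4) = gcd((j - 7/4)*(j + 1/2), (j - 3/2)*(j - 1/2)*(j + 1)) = 1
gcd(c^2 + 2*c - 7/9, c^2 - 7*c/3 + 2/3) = c - 1/3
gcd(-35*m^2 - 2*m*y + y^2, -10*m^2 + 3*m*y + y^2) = 5*m + y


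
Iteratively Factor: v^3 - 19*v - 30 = (v + 3)*(v^2 - 3*v - 10) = (v - 5)*(v + 3)*(v + 2)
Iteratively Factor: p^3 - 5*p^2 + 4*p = (p - 1)*(p^2 - 4*p) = p*(p - 1)*(p - 4)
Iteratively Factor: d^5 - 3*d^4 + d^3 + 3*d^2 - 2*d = (d + 1)*(d^4 - 4*d^3 + 5*d^2 - 2*d) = (d - 2)*(d + 1)*(d^3 - 2*d^2 + d) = (d - 2)*(d - 1)*(d + 1)*(d^2 - d) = d*(d - 2)*(d - 1)*(d + 1)*(d - 1)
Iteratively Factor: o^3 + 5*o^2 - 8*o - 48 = (o + 4)*(o^2 + o - 12) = (o + 4)^2*(o - 3)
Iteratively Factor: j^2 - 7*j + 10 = (j - 2)*(j - 5)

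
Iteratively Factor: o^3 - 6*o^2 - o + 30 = (o - 5)*(o^2 - o - 6) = (o - 5)*(o - 3)*(o + 2)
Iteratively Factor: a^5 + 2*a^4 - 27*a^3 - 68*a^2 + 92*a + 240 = (a - 2)*(a^4 + 4*a^3 - 19*a^2 - 106*a - 120) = (a - 5)*(a - 2)*(a^3 + 9*a^2 + 26*a + 24) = (a - 5)*(a - 2)*(a + 3)*(a^2 + 6*a + 8) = (a - 5)*(a - 2)*(a + 2)*(a + 3)*(a + 4)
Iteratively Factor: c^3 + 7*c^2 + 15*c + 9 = (c + 3)*(c^2 + 4*c + 3) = (c + 1)*(c + 3)*(c + 3)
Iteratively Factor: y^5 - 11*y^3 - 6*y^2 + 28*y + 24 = (y + 2)*(y^4 - 2*y^3 - 7*y^2 + 8*y + 12) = (y - 2)*(y + 2)*(y^3 - 7*y - 6) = (y - 2)*(y + 1)*(y + 2)*(y^2 - y - 6) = (y - 2)*(y + 1)*(y + 2)^2*(y - 3)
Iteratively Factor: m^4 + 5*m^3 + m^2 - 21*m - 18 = (m + 3)*(m^3 + 2*m^2 - 5*m - 6) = (m + 3)^2*(m^2 - m - 2) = (m - 2)*(m + 3)^2*(m + 1)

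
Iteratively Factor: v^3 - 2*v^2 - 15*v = (v - 5)*(v^2 + 3*v) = (v - 5)*(v + 3)*(v)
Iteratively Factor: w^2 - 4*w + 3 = (w - 3)*(w - 1)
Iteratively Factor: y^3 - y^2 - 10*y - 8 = (y + 1)*(y^2 - 2*y - 8) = (y + 1)*(y + 2)*(y - 4)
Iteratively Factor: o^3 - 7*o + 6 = (o + 3)*(o^2 - 3*o + 2) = (o - 1)*(o + 3)*(o - 2)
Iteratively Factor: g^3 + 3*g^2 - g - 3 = (g + 1)*(g^2 + 2*g - 3) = (g + 1)*(g + 3)*(g - 1)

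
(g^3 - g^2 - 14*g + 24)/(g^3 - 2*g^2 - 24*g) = (g^2 - 5*g + 6)/(g*(g - 6))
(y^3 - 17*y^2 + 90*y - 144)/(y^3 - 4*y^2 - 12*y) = (y^2 - 11*y + 24)/(y*(y + 2))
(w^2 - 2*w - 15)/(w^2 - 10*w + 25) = (w + 3)/(w - 5)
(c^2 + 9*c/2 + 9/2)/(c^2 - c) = (2*c^2 + 9*c + 9)/(2*c*(c - 1))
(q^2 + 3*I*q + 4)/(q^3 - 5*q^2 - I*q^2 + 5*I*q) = (q + 4*I)/(q*(q - 5))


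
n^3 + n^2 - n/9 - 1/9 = (n - 1/3)*(n + 1/3)*(n + 1)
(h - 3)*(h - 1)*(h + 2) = h^3 - 2*h^2 - 5*h + 6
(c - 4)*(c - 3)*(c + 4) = c^3 - 3*c^2 - 16*c + 48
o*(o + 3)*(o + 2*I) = o^3 + 3*o^2 + 2*I*o^2 + 6*I*o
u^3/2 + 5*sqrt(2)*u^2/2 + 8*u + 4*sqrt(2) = (u/2 + sqrt(2))*(u + sqrt(2))*(u + 2*sqrt(2))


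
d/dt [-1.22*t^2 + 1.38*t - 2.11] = 1.38 - 2.44*t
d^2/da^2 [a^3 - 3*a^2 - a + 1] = 6*a - 6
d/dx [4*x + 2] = 4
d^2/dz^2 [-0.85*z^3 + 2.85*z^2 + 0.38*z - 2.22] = 5.7 - 5.1*z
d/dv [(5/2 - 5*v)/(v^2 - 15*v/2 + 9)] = 5*(4*v^2 - 4*v - 21)/(4*v^4 - 60*v^3 + 297*v^2 - 540*v + 324)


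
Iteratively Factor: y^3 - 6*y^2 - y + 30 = (y - 3)*(y^2 - 3*y - 10) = (y - 5)*(y - 3)*(y + 2)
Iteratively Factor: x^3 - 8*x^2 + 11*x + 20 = (x - 4)*(x^2 - 4*x - 5) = (x - 5)*(x - 4)*(x + 1)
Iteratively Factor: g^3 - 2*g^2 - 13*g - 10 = (g - 5)*(g^2 + 3*g + 2) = (g - 5)*(g + 2)*(g + 1)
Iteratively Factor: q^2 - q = (q)*(q - 1)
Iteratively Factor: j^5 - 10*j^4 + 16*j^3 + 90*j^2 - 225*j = (j - 5)*(j^4 - 5*j^3 - 9*j^2 + 45*j) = (j - 5)^2*(j^3 - 9*j) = j*(j - 5)^2*(j^2 - 9) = j*(j - 5)^2*(j + 3)*(j - 3)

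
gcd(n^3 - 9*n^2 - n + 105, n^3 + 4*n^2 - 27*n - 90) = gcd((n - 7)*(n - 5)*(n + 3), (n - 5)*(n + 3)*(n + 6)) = n^2 - 2*n - 15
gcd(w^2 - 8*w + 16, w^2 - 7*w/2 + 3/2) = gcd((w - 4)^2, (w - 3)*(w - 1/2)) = 1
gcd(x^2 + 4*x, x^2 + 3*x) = x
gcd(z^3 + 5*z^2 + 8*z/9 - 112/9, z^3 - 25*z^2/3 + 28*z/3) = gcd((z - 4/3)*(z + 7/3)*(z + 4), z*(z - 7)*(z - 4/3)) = z - 4/3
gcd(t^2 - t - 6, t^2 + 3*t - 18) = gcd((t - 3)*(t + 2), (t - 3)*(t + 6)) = t - 3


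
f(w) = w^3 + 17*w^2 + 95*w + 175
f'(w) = 3*w^2 + 34*w + 95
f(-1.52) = 66.36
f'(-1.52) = 50.25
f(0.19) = 193.67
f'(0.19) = 101.57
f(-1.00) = 96.00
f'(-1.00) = 64.00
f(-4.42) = 0.87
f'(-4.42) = 3.33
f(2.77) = 589.84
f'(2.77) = 212.20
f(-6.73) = 0.81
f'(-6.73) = 2.06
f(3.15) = 674.19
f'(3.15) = 231.87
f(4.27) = 968.46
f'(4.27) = 294.88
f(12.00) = 5491.00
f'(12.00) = 935.00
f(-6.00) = 1.00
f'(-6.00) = -1.00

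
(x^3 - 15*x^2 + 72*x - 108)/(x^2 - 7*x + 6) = (x^2 - 9*x + 18)/(x - 1)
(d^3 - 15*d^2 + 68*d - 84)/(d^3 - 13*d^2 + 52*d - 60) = (d - 7)/(d - 5)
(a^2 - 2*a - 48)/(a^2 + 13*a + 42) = (a - 8)/(a + 7)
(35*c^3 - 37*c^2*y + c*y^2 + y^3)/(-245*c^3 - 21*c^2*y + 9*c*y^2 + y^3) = (-c + y)/(7*c + y)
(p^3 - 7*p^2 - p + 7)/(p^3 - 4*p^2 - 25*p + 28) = (p + 1)/(p + 4)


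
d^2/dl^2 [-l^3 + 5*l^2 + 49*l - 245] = 10 - 6*l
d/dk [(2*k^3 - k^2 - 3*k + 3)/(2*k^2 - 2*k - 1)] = (4*k^4 - 8*k^3 + 2*k^2 - 10*k + 9)/(4*k^4 - 8*k^3 + 4*k + 1)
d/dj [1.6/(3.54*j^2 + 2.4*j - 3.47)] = (-11.328*j - 3.84)/(3.54*j^2 + 2.4*j - 3.47)^2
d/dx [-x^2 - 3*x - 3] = -2*x - 3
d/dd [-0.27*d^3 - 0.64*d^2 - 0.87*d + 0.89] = -0.81*d^2 - 1.28*d - 0.87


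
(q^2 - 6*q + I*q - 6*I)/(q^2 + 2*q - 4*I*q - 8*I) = (q^2 + q*(-6 + I) - 6*I)/(q^2 + q*(2 - 4*I) - 8*I)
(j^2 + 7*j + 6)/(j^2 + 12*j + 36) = (j + 1)/(j + 6)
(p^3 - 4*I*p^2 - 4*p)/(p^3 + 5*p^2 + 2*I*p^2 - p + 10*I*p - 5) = p*(p^2 - 4*I*p - 4)/(p^3 + p^2*(5 + 2*I) + p*(-1 + 10*I) - 5)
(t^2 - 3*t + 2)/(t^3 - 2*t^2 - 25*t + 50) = (t - 1)/(t^2 - 25)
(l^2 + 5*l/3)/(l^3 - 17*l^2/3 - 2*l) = (3*l + 5)/(3*l^2 - 17*l - 6)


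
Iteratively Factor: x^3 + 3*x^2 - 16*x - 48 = (x + 3)*(x^2 - 16) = (x - 4)*(x + 3)*(x + 4)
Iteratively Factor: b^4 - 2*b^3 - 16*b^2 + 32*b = (b - 4)*(b^3 + 2*b^2 - 8*b) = b*(b - 4)*(b^2 + 2*b - 8) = b*(b - 4)*(b + 4)*(b - 2)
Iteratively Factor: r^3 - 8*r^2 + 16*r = (r)*(r^2 - 8*r + 16) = r*(r - 4)*(r - 4)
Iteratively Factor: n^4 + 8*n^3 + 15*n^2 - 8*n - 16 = (n - 1)*(n^3 + 9*n^2 + 24*n + 16) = (n - 1)*(n + 4)*(n^2 + 5*n + 4) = (n - 1)*(n + 4)^2*(n + 1)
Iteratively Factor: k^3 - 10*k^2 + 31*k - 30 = (k - 5)*(k^2 - 5*k + 6) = (k - 5)*(k - 2)*(k - 3)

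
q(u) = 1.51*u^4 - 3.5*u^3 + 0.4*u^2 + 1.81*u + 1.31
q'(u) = 6.04*u^3 - 10.5*u^2 + 0.8*u + 1.81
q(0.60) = 1.98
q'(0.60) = -0.19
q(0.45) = 1.95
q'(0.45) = 0.59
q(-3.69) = 455.88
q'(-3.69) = -447.58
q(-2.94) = 201.20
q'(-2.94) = -244.79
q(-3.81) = 511.98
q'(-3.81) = -487.71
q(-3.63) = 429.61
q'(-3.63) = -428.36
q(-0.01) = 1.29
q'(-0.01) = 1.80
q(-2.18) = 69.63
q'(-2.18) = -112.41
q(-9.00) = 12476.03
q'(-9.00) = -5259.05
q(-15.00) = 88320.41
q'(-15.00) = -22757.69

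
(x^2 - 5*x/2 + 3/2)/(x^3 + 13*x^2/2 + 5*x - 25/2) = (2*x - 3)/(2*x^2 + 15*x + 25)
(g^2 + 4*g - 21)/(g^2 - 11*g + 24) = (g + 7)/(g - 8)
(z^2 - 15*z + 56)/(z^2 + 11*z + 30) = (z^2 - 15*z + 56)/(z^2 + 11*z + 30)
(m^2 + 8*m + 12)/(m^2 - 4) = (m + 6)/(m - 2)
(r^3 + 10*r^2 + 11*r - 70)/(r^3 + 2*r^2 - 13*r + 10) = (r + 7)/(r - 1)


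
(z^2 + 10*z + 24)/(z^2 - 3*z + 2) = (z^2 + 10*z + 24)/(z^2 - 3*z + 2)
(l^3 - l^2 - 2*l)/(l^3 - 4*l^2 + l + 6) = l/(l - 3)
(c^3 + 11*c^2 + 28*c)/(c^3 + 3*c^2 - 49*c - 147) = c*(c + 4)/(c^2 - 4*c - 21)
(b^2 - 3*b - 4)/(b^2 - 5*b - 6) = (b - 4)/(b - 6)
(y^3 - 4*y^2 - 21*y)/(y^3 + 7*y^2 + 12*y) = (y - 7)/(y + 4)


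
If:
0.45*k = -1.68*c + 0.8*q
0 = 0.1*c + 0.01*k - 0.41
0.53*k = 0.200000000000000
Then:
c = 4.06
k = 0.38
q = 8.74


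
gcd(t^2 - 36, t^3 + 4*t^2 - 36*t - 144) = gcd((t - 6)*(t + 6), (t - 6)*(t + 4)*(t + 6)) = t^2 - 36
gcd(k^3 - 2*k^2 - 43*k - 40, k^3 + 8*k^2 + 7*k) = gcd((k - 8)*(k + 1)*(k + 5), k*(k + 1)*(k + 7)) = k + 1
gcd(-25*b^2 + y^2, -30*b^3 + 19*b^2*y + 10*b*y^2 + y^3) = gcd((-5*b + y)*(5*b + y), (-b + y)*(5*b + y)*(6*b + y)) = 5*b + y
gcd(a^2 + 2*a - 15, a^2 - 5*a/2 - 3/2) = a - 3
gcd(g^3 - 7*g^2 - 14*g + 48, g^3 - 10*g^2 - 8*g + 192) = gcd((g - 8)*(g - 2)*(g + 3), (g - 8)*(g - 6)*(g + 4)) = g - 8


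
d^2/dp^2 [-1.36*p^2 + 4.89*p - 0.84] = -2.72000000000000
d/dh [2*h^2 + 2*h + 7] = 4*h + 2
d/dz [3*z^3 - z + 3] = 9*z^2 - 1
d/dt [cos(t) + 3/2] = -sin(t)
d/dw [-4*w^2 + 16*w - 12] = 16 - 8*w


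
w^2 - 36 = (w - 6)*(w + 6)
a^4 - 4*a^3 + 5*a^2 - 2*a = a*(a - 2)*(a - 1)^2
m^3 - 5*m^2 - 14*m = m*(m - 7)*(m + 2)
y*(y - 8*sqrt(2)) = y^2 - 8*sqrt(2)*y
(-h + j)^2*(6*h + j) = 6*h^3 - 11*h^2*j + 4*h*j^2 + j^3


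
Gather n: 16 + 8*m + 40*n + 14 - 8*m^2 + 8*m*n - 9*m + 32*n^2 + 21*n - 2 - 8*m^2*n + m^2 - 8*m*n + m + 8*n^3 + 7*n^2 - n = -7*m^2 + 8*n^3 + 39*n^2 + n*(60 - 8*m^2) + 28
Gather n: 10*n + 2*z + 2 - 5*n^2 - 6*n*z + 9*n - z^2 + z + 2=-5*n^2 + n*(19 - 6*z) - z^2 + 3*z + 4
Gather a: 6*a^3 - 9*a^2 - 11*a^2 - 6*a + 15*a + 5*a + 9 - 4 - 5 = 6*a^3 - 20*a^2 + 14*a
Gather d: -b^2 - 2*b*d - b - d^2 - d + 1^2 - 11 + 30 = -b^2 - b - d^2 + d*(-2*b - 1) + 20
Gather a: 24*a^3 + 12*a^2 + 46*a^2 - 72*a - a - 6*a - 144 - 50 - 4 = 24*a^3 + 58*a^2 - 79*a - 198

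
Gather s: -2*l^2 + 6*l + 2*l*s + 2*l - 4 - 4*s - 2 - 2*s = -2*l^2 + 8*l + s*(2*l - 6) - 6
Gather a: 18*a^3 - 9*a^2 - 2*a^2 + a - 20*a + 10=18*a^3 - 11*a^2 - 19*a + 10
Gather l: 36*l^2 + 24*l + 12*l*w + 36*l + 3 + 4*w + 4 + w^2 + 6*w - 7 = 36*l^2 + l*(12*w + 60) + w^2 + 10*w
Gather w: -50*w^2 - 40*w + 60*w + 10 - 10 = -50*w^2 + 20*w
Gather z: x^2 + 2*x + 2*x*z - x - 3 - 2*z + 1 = x^2 + x + z*(2*x - 2) - 2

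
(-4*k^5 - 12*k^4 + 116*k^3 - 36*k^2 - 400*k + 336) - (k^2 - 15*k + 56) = -4*k^5 - 12*k^4 + 116*k^3 - 37*k^2 - 385*k + 280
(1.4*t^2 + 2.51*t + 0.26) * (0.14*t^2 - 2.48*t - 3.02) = 0.196*t^4 - 3.1206*t^3 - 10.4164*t^2 - 8.225*t - 0.7852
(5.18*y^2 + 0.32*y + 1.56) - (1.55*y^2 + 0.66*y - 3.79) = 3.63*y^2 - 0.34*y + 5.35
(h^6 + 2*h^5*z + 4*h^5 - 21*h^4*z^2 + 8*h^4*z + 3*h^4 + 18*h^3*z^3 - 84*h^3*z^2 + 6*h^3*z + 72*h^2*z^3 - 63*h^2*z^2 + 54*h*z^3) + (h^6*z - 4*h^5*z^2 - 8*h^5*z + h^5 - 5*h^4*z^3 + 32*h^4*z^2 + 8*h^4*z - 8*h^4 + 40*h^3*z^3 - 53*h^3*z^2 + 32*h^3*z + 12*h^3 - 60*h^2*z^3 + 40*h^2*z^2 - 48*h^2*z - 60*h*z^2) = h^6*z + h^6 - 4*h^5*z^2 - 6*h^5*z + 5*h^5 - 5*h^4*z^3 + 11*h^4*z^2 + 16*h^4*z - 5*h^4 + 58*h^3*z^3 - 137*h^3*z^2 + 38*h^3*z + 12*h^3 + 12*h^2*z^3 - 23*h^2*z^2 - 48*h^2*z + 54*h*z^3 - 60*h*z^2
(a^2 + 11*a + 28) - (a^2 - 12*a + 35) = 23*a - 7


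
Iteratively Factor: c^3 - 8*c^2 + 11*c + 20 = (c - 4)*(c^2 - 4*c - 5) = (c - 5)*(c - 4)*(c + 1)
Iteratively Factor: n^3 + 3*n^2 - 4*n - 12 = (n + 3)*(n^2 - 4) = (n + 2)*(n + 3)*(n - 2)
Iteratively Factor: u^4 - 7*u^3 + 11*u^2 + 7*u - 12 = (u + 1)*(u^3 - 8*u^2 + 19*u - 12) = (u - 1)*(u + 1)*(u^2 - 7*u + 12) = (u - 3)*(u - 1)*(u + 1)*(u - 4)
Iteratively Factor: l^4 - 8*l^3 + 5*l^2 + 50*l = (l - 5)*(l^3 - 3*l^2 - 10*l) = (l - 5)^2*(l^2 + 2*l) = l*(l - 5)^2*(l + 2)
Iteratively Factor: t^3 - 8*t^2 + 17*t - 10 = (t - 1)*(t^2 - 7*t + 10) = (t - 5)*(t - 1)*(t - 2)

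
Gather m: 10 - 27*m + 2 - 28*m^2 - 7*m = -28*m^2 - 34*m + 12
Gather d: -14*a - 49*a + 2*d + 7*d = -63*a + 9*d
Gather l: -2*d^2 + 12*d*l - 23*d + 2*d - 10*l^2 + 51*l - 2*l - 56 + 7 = -2*d^2 - 21*d - 10*l^2 + l*(12*d + 49) - 49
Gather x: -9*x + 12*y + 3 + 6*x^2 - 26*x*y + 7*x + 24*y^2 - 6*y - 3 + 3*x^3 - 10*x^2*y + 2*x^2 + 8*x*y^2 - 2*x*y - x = 3*x^3 + x^2*(8 - 10*y) + x*(8*y^2 - 28*y - 3) + 24*y^2 + 6*y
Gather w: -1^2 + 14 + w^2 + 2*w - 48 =w^2 + 2*w - 35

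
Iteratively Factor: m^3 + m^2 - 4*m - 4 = (m + 1)*(m^2 - 4) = (m + 1)*(m + 2)*(m - 2)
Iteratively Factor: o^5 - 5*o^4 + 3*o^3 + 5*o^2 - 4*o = (o - 4)*(o^4 - o^3 - o^2 + o) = (o - 4)*(o + 1)*(o^3 - 2*o^2 + o) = o*(o - 4)*(o + 1)*(o^2 - 2*o + 1) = o*(o - 4)*(o - 1)*(o + 1)*(o - 1)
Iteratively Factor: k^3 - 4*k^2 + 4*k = (k - 2)*(k^2 - 2*k) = (k - 2)^2*(k)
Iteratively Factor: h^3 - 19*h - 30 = (h + 2)*(h^2 - 2*h - 15) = (h - 5)*(h + 2)*(h + 3)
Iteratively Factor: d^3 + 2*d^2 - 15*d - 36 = (d + 3)*(d^2 - d - 12) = (d - 4)*(d + 3)*(d + 3)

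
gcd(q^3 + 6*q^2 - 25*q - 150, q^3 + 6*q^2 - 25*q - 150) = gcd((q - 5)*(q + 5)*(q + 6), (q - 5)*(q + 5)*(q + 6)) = q^3 + 6*q^2 - 25*q - 150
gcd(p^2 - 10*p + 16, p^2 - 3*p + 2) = p - 2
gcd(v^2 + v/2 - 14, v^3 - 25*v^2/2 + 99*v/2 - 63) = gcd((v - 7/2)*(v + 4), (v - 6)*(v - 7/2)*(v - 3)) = v - 7/2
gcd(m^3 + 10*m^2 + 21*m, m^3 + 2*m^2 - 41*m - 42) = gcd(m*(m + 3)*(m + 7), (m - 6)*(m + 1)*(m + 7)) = m + 7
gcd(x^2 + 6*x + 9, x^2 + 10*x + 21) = x + 3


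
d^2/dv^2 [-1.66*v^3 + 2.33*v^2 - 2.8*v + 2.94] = 4.66 - 9.96*v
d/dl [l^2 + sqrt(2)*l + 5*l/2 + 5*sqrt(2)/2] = 2*l + sqrt(2) + 5/2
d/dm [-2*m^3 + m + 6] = 1 - 6*m^2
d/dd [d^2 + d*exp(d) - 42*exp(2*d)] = d*exp(d) + 2*d - 84*exp(2*d) + exp(d)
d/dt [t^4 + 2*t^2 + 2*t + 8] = 4*t^3 + 4*t + 2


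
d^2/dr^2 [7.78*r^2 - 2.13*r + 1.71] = 15.5600000000000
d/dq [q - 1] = 1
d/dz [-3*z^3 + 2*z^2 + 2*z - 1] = -9*z^2 + 4*z + 2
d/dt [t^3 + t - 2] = 3*t^2 + 1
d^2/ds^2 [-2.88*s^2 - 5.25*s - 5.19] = -5.76000000000000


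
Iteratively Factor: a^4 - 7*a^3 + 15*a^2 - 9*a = (a)*(a^3 - 7*a^2 + 15*a - 9) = a*(a - 3)*(a^2 - 4*a + 3) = a*(a - 3)*(a - 1)*(a - 3)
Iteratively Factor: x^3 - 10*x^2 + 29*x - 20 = (x - 1)*(x^2 - 9*x + 20) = (x - 4)*(x - 1)*(x - 5)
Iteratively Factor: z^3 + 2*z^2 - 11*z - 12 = (z + 1)*(z^2 + z - 12) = (z - 3)*(z + 1)*(z + 4)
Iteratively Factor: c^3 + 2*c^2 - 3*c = (c)*(c^2 + 2*c - 3) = c*(c + 3)*(c - 1)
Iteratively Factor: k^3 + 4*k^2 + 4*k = (k)*(k^2 + 4*k + 4) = k*(k + 2)*(k + 2)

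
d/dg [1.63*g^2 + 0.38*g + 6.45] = 3.26*g + 0.38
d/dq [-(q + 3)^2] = -2*q - 6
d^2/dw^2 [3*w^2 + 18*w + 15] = 6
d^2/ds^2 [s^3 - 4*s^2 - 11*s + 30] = 6*s - 8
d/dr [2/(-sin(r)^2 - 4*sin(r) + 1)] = 4*(sin(r) + 2)*cos(r)/(4*sin(r) - cos(r)^2)^2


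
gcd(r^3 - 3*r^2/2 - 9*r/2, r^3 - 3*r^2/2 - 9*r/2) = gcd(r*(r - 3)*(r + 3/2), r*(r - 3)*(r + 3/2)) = r^3 - 3*r^2/2 - 9*r/2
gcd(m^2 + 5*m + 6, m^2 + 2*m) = m + 2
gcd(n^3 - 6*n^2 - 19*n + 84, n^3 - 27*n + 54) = n - 3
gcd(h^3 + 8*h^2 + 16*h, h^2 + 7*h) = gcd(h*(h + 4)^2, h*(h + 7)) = h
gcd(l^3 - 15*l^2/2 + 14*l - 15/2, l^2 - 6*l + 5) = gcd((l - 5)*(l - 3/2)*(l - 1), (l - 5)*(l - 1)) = l^2 - 6*l + 5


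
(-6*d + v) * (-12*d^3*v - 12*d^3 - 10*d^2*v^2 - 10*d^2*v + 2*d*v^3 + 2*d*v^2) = 72*d^4*v + 72*d^4 + 48*d^3*v^2 + 48*d^3*v - 22*d^2*v^3 - 22*d^2*v^2 + 2*d*v^4 + 2*d*v^3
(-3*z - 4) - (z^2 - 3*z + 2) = -z^2 - 6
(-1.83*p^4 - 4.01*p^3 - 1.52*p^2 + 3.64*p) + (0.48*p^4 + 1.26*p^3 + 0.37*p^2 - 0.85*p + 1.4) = -1.35*p^4 - 2.75*p^3 - 1.15*p^2 + 2.79*p + 1.4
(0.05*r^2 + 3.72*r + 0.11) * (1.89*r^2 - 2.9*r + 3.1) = 0.0945*r^4 + 6.8858*r^3 - 10.4251*r^2 + 11.213*r + 0.341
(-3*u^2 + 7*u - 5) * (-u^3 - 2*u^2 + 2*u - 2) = 3*u^5 - u^4 - 15*u^3 + 30*u^2 - 24*u + 10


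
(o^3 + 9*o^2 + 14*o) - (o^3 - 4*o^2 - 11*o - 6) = 13*o^2 + 25*o + 6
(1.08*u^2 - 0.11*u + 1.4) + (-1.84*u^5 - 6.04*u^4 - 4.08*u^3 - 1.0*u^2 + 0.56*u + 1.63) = -1.84*u^5 - 6.04*u^4 - 4.08*u^3 + 0.0800000000000001*u^2 + 0.45*u + 3.03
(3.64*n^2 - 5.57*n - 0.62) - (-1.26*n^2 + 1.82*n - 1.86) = 4.9*n^2 - 7.39*n + 1.24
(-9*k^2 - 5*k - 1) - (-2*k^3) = 2*k^3 - 9*k^2 - 5*k - 1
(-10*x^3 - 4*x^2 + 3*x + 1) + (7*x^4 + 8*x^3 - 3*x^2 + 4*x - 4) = 7*x^4 - 2*x^3 - 7*x^2 + 7*x - 3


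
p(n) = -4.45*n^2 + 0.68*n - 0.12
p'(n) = 0.68 - 8.9*n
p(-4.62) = -98.24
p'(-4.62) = 41.80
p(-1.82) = -16.10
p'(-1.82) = 16.88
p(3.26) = -45.20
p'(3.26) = -28.33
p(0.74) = -2.05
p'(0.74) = -5.91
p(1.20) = -5.71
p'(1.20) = -10.00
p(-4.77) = -104.61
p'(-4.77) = 43.13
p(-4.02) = -74.77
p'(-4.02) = 36.46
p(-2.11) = -21.37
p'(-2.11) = 19.46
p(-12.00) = -649.08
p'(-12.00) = 107.48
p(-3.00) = -42.21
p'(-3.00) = 27.38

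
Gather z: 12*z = 12*z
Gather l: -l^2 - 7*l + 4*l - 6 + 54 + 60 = -l^2 - 3*l + 108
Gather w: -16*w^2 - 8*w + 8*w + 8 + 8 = 16 - 16*w^2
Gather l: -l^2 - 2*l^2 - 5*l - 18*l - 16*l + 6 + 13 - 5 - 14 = -3*l^2 - 39*l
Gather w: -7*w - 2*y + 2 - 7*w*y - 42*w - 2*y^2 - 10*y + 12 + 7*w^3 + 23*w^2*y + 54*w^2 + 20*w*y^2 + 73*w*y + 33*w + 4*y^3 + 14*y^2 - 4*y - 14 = 7*w^3 + w^2*(23*y + 54) + w*(20*y^2 + 66*y - 16) + 4*y^3 + 12*y^2 - 16*y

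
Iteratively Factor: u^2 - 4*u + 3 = (u - 1)*(u - 3)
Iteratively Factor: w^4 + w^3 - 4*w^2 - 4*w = (w - 2)*(w^3 + 3*w^2 + 2*w) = (w - 2)*(w + 2)*(w^2 + w) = w*(w - 2)*(w + 2)*(w + 1)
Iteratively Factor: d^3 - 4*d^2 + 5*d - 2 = (d - 2)*(d^2 - 2*d + 1) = (d - 2)*(d - 1)*(d - 1)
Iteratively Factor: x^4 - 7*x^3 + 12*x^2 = (x)*(x^3 - 7*x^2 + 12*x) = x*(x - 3)*(x^2 - 4*x) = x^2*(x - 3)*(x - 4)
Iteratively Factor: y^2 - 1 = (y + 1)*(y - 1)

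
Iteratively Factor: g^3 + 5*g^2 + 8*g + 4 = (g + 2)*(g^2 + 3*g + 2) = (g + 1)*(g + 2)*(g + 2)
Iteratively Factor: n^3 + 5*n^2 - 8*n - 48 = (n + 4)*(n^2 + n - 12) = (n + 4)^2*(n - 3)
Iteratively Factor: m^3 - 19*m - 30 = (m - 5)*(m^2 + 5*m + 6) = (m - 5)*(m + 3)*(m + 2)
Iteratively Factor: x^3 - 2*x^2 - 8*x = (x + 2)*(x^2 - 4*x) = x*(x + 2)*(x - 4)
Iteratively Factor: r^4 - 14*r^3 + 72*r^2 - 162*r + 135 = (r - 3)*(r^3 - 11*r^2 + 39*r - 45) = (r - 5)*(r - 3)*(r^2 - 6*r + 9) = (r - 5)*(r - 3)^2*(r - 3)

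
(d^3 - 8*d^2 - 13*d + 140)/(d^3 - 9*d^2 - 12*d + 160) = (d - 7)/(d - 8)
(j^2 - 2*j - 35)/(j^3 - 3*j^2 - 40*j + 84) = (j + 5)/(j^2 + 4*j - 12)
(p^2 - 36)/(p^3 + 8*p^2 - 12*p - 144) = (p - 6)/(p^2 + 2*p - 24)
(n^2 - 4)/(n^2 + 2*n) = (n - 2)/n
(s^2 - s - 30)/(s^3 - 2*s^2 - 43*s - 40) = (s - 6)/(s^2 - 7*s - 8)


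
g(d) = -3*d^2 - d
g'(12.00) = -73.00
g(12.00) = -444.00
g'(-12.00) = 71.00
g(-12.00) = -420.00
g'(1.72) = -11.32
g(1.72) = -10.60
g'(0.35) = -3.10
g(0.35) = -0.72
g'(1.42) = -9.52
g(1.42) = -7.47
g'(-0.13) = -0.22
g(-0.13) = 0.08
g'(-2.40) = 13.40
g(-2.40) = -14.88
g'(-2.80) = 15.80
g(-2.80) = -20.72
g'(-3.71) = 21.26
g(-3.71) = -37.58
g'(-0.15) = -0.10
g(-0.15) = 0.08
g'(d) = -6*d - 1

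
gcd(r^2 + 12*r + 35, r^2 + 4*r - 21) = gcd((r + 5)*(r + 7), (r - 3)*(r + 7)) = r + 7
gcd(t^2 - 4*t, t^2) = t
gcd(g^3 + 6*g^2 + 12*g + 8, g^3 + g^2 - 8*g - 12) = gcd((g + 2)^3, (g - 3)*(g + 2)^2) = g^2 + 4*g + 4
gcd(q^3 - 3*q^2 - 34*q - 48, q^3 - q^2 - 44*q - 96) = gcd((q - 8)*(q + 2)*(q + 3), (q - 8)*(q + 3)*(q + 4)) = q^2 - 5*q - 24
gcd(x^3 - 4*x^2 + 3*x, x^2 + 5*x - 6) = x - 1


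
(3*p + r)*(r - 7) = 3*p*r - 21*p + r^2 - 7*r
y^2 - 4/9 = (y - 2/3)*(y + 2/3)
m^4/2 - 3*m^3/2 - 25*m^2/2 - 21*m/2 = m*(m/2 + 1/2)*(m - 7)*(m + 3)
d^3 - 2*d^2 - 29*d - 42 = (d - 7)*(d + 2)*(d + 3)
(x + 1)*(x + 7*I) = x^2 + x + 7*I*x + 7*I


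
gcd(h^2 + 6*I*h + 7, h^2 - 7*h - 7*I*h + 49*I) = 1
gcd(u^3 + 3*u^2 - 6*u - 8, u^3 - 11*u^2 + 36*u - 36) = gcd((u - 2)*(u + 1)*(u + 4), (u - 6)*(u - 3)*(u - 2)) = u - 2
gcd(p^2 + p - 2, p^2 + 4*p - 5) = p - 1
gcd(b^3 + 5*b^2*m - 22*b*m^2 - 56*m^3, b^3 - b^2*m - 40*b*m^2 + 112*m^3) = b^2 + 3*b*m - 28*m^2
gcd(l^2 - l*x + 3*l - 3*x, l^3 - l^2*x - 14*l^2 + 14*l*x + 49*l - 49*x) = -l + x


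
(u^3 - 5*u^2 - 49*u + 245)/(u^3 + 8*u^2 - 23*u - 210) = (u - 7)/(u + 6)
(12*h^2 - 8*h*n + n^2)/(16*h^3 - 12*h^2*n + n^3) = (6*h - n)/(8*h^2 - 2*h*n - n^2)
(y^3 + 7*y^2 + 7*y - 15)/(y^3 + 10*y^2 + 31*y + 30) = (y - 1)/(y + 2)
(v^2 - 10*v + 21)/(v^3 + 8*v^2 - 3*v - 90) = (v - 7)/(v^2 + 11*v + 30)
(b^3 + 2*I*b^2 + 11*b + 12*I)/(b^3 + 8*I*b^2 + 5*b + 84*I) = (b + I)/(b + 7*I)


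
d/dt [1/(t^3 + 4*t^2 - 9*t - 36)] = (-3*t^2 - 8*t + 9)/(t^3 + 4*t^2 - 9*t - 36)^2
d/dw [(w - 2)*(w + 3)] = 2*w + 1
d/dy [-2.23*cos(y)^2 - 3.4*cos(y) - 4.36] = (4.46*cos(y) + 3.4)*sin(y)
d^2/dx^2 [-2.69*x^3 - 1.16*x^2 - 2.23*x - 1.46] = -16.14*x - 2.32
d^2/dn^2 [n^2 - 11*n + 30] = 2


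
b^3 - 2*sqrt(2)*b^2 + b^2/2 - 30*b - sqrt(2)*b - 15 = (b + 1/2)*(b - 5*sqrt(2))*(b + 3*sqrt(2))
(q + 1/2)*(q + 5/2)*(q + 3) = q^3 + 6*q^2 + 41*q/4 + 15/4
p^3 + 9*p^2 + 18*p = p*(p + 3)*(p + 6)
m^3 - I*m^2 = m^2*(m - I)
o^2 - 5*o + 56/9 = (o - 8/3)*(o - 7/3)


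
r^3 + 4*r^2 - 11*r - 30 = (r - 3)*(r + 2)*(r + 5)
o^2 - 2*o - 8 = (o - 4)*(o + 2)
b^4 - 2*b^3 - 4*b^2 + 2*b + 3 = (b - 3)*(b - 1)*(b + 1)^2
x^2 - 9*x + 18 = (x - 6)*(x - 3)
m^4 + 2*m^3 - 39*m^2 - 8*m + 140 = (m - 5)*(m - 2)*(m + 2)*(m + 7)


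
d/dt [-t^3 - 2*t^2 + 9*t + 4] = -3*t^2 - 4*t + 9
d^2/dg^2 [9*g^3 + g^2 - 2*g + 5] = 54*g + 2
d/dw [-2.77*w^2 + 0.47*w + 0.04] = 0.47 - 5.54*w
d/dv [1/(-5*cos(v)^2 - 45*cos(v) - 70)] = -(2*cos(v) + 9)*sin(v)/(5*(cos(v)^2 + 9*cos(v) + 14)^2)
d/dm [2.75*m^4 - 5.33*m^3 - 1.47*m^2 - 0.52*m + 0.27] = 11.0*m^3 - 15.99*m^2 - 2.94*m - 0.52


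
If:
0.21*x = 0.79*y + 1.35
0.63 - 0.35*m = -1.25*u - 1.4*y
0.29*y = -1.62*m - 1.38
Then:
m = -0.179012345679012*y - 0.851851851851852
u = -1.17012345679012*y - 0.742518518518518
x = 3.76190476190476*y + 6.42857142857143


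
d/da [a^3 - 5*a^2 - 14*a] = 3*a^2 - 10*a - 14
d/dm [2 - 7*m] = -7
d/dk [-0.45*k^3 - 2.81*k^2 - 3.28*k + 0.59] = -1.35*k^2 - 5.62*k - 3.28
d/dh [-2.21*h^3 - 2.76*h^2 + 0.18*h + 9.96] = -6.63*h^2 - 5.52*h + 0.18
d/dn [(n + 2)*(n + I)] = 2*n + 2 + I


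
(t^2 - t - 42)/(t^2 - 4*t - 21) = (t + 6)/(t + 3)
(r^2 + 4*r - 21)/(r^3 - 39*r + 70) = (r - 3)/(r^2 - 7*r + 10)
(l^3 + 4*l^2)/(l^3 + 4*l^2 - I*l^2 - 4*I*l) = l/(l - I)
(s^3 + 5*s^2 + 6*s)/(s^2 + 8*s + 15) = s*(s + 2)/(s + 5)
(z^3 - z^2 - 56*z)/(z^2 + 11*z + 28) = z*(z - 8)/(z + 4)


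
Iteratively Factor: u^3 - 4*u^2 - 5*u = (u)*(u^2 - 4*u - 5) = u*(u - 5)*(u + 1)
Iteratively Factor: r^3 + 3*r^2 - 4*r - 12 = (r + 2)*(r^2 + r - 6) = (r + 2)*(r + 3)*(r - 2)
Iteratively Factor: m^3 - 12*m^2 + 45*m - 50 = (m - 5)*(m^2 - 7*m + 10) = (m - 5)^2*(m - 2)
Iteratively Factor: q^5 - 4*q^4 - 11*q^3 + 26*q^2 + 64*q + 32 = (q - 4)*(q^4 - 11*q^2 - 18*q - 8) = (q - 4)*(q + 1)*(q^3 - q^2 - 10*q - 8) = (q - 4)*(q + 1)*(q + 2)*(q^2 - 3*q - 4) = (q - 4)^2*(q + 1)*(q + 2)*(q + 1)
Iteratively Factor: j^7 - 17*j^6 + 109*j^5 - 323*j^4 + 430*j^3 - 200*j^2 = (j)*(j^6 - 17*j^5 + 109*j^4 - 323*j^3 + 430*j^2 - 200*j) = j*(j - 1)*(j^5 - 16*j^4 + 93*j^3 - 230*j^2 + 200*j) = j*(j - 5)*(j - 1)*(j^4 - 11*j^3 + 38*j^2 - 40*j) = j*(j - 5)^2*(j - 1)*(j^3 - 6*j^2 + 8*j) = j*(j - 5)^2*(j - 4)*(j - 1)*(j^2 - 2*j) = j*(j - 5)^2*(j - 4)*(j - 2)*(j - 1)*(j)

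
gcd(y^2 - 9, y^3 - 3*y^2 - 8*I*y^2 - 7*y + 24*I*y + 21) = y - 3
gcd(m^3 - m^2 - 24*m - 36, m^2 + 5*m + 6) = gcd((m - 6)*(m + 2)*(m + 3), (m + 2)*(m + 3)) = m^2 + 5*m + 6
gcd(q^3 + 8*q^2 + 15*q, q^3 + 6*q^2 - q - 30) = q^2 + 8*q + 15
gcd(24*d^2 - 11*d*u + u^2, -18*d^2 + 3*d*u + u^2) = -3*d + u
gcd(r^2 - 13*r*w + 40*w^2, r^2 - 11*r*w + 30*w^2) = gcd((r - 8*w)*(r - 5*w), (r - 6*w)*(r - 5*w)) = r - 5*w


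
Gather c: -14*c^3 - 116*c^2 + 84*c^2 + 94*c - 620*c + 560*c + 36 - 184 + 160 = -14*c^3 - 32*c^2 + 34*c + 12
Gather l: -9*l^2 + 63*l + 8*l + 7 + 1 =-9*l^2 + 71*l + 8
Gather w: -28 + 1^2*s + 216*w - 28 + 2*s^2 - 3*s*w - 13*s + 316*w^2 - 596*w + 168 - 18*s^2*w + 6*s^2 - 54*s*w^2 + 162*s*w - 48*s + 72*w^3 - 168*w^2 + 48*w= 8*s^2 - 60*s + 72*w^3 + w^2*(148 - 54*s) + w*(-18*s^2 + 159*s - 332) + 112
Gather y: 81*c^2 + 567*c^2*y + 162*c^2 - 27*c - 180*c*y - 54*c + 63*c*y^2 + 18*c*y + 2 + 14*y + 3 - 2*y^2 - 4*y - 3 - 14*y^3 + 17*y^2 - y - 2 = 243*c^2 - 81*c - 14*y^3 + y^2*(63*c + 15) + y*(567*c^2 - 162*c + 9)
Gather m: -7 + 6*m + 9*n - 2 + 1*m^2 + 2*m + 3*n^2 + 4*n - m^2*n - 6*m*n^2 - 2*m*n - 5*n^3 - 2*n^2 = m^2*(1 - n) + m*(-6*n^2 - 2*n + 8) - 5*n^3 + n^2 + 13*n - 9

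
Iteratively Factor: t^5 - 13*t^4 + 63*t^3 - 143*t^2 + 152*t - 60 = (t - 3)*(t^4 - 10*t^3 + 33*t^2 - 44*t + 20) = (t - 3)*(t - 1)*(t^3 - 9*t^2 + 24*t - 20) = (t - 5)*(t - 3)*(t - 1)*(t^2 - 4*t + 4) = (t - 5)*(t - 3)*(t - 2)*(t - 1)*(t - 2)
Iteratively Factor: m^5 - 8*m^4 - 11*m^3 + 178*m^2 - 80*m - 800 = (m - 4)*(m^4 - 4*m^3 - 27*m^2 + 70*m + 200) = (m - 5)*(m - 4)*(m^3 + m^2 - 22*m - 40) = (m - 5)*(m - 4)*(m + 4)*(m^2 - 3*m - 10) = (m - 5)*(m - 4)*(m + 2)*(m + 4)*(m - 5)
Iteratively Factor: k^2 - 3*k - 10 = (k + 2)*(k - 5)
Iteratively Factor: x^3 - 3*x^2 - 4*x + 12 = (x + 2)*(x^2 - 5*x + 6) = (x - 3)*(x + 2)*(x - 2)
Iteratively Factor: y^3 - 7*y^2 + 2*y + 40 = (y + 2)*(y^2 - 9*y + 20) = (y - 4)*(y + 2)*(y - 5)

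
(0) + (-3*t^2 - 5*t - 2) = -3*t^2 - 5*t - 2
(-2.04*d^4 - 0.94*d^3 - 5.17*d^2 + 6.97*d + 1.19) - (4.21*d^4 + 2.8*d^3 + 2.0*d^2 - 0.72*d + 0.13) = -6.25*d^4 - 3.74*d^3 - 7.17*d^2 + 7.69*d + 1.06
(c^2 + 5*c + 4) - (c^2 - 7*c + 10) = 12*c - 6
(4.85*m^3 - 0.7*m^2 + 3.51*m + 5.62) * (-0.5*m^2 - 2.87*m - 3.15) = -2.425*m^5 - 13.5695*m^4 - 15.0235*m^3 - 10.6787*m^2 - 27.1859*m - 17.703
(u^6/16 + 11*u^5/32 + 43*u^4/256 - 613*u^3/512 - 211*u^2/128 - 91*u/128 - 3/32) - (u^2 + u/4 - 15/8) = u^6/16 + 11*u^5/32 + 43*u^4/256 - 613*u^3/512 - 339*u^2/128 - 123*u/128 + 57/32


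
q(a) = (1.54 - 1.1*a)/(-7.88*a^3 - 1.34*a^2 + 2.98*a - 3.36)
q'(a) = (1.54 - 1.1*a)*(23.64*a^2 + 2.68*a - 2.98)/(-7.88*a^3 - 1.34*a^2 + 2.98*a - 3.36)^2 - 1.1/(-7.88*a^3 - 1.34*a^2 + 2.98*a - 3.36) = (-17.336*a^3 + 34.9316*a^2 + 4.1272*a - 0.8932)/(62.0944*a^6 + 21.1184*a^5 - 45.1692*a^4 + 44.9672*a^3 + 17.8852*a^2 - 20.0256*a + 11.2896)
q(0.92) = -0.07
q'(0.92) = 0.30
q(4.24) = 0.01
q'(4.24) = -0.00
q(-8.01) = 0.00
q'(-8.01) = 0.00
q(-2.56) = 0.04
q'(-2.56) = 0.04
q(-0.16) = -0.45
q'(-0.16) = -0.04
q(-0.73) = -0.74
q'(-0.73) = 2.12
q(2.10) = 0.01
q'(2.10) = 0.00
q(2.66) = 0.01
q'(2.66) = -0.00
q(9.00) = 0.00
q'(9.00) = -0.00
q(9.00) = 0.00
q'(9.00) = -0.00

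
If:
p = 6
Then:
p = 6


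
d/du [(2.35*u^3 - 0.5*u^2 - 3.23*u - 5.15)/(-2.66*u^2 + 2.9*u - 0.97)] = (-6.251*u^4 + 13.63*u^3 - 16.8803*u^2 - 26.428*u + 18.0681)/(7.0756*u^4 - 15.428*u^3 + 13.5704*u^2 - 5.626*u + 0.9409)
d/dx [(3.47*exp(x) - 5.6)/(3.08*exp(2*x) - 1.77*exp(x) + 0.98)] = (-10.6876*exp(2*x) + 34.496*exp(x) - 6.5114)*exp(x)/(9.4864*exp(4*x) - 10.9032*exp(3*x) + 9.1697*exp(2*x) - 3.4692*exp(x) + 0.9604)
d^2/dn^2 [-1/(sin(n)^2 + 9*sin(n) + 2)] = (4*sin(n)^4 + 27*sin(n)^3 + 67*sin(n)^2 - 72*sin(n) - 158)/(sin(n)^2 + 9*sin(n) + 2)^3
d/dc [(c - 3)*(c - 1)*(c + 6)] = 3*c^2 + 4*c - 21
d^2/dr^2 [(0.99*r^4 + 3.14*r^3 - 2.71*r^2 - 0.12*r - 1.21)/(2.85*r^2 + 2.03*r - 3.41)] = (16.08255*r^6 + 34.36587*r^5 - 33.249744*r^4 + 6.67020999999986*r^3 - 209.266464*r^2 + 170.073354*r - 98.177002)/(23.149125*r^6 + 49.466025*r^5 - 47.85948*r^4 - 110.005903*r^3 + 57.263448*r^2 + 70.815129*r - 39.651821)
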